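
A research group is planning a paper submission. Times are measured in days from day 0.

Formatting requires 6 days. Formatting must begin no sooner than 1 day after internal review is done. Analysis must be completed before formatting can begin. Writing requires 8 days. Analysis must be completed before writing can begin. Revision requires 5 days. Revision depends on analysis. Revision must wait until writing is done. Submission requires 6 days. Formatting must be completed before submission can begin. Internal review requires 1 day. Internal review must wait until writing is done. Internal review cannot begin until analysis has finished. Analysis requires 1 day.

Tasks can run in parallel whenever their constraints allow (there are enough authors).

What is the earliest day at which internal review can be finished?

10

Analysis has no prerequisites, so it starts at day 0 and finishes at day 1.
Writing cannot begin until analysis (finishes day 1). It runs from day 1 to 1 + 8 = day 9.
Internal review cannot start until writing (finishes day 9); analysis (finishes day 1). The controlling bound is day 9, so internal review finishes at 9 + 1 = day 10.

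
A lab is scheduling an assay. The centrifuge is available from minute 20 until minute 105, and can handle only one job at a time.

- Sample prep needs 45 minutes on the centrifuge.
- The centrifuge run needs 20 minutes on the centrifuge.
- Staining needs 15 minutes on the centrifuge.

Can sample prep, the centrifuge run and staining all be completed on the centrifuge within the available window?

Yes

The centrifuge window is 105 − 20 = 85 minutes.
Running back to back, the jobs need 45 + 20 + 15 = 80 minutes on the centrifuge.
Since 80 ≤ 85, they fit within the window.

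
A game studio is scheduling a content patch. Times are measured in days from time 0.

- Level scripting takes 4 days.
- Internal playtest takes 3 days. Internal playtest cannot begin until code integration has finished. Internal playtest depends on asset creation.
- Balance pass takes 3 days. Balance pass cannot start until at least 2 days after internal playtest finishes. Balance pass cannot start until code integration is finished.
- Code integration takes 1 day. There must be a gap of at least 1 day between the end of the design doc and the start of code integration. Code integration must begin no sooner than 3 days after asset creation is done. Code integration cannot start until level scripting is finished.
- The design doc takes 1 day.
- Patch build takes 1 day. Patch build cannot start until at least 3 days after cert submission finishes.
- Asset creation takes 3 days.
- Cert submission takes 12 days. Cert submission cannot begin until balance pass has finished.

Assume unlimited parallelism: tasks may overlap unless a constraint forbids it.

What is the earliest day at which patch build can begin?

30

Level scripting has no prerequisites, so it starts at day 0 and finishes at day 4.
Nothing blocks asset creation, so it runs from day 0 to day 3.
The design doc has no prerequisites, so it starts at day 0 and finishes at day 1.
Code integration needs all of the design doc (finishes day 1, plus 1-day gap → day 2); asset creation (finishes day 3, plus 3-day gap → day 6); level scripting (finishes day 4). That puts its earliest start at day 6; it finishes at 6 + 1 = day 7.
Internal playtest has to wait for code integration (finishes day 7); asset creation (finishes day 3). The latest of these is day 7, so internal playtest runs day 7 to 7 + 3 = day 10.
Balance pass needs all of internal playtest (finishes day 10, plus 2-day gap → day 12); code integration (finishes day 7). That puts its earliest start at day 12; it finishes at 12 + 3 = day 15.
After balance pass (finishes day 15), cert submission can start at day 15 and finishes at day 27.
Patch build waits on cert submission (finishes day 27, plus 3-day gap → day 30), so the earliest it can start is day 30.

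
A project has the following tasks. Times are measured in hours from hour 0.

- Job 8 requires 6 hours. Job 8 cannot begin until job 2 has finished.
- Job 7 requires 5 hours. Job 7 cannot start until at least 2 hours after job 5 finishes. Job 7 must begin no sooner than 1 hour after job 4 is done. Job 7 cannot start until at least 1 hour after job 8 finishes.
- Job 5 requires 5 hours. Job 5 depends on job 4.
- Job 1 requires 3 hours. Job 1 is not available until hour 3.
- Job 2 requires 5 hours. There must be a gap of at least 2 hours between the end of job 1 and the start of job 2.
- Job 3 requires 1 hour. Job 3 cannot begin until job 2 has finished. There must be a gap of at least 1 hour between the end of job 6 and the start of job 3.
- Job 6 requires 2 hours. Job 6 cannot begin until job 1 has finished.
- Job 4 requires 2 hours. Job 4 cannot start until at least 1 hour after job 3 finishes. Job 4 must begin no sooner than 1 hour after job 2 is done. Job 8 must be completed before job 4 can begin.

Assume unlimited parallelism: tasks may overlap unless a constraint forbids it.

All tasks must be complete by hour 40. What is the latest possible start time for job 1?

10

Nothing follows job 7; the deadline of hour 40 is its only limit. It must start by 40 − 5 = hour 35.
Job 5 must finish before job 7 (must start by hour 35, minus 2-hour gap → hour 33). With a 5-hour duration, job 5 must start by 33 − 5 = hour 28.
Job 4 feeds job 5 (must start by hour 28); job 7 (must start by hour 35, minus 1-hour gap → hour 34). Taking the minimum, job 4 must finish by hour 28 and start by 28 − 2 = hour 26.
Job 3 must finish before job 4 (must start by hour 26, minus 1-hour gap → hour 25). With a 1-hour duration, job 3 must start by 25 − 1 = hour 24.
Job 8 has several dependents: job 4 (must start by hour 26); job 7 (must start by hour 35, minus 1-hour gap → hour 34). The earliest of those limits is hour 26, so job 8 must start by 26 − 6 = hour 20.
Job 2 feeds job 3 (must start by hour 24); job 4 (must start by hour 26, minus 1-hour gap → hour 25); job 8 (must start by hour 20). Taking the minimum, job 2 must finish by hour 20 and start by 20 − 5 = hour 15.
Since job 3 (must start by hour 24, minus 1-hour gap → hour 23) depends on it, job 6 must finish by hour 23. Backing off its 2-hour duration gives a latest start of hour 21.
Job 1 has several dependents: job 2 (must start by hour 15, minus 2-hour gap → hour 13); job 6 (must start by hour 21). The earliest of those limits is hour 13, so job 1 must start by 13 − 3 = hour 10.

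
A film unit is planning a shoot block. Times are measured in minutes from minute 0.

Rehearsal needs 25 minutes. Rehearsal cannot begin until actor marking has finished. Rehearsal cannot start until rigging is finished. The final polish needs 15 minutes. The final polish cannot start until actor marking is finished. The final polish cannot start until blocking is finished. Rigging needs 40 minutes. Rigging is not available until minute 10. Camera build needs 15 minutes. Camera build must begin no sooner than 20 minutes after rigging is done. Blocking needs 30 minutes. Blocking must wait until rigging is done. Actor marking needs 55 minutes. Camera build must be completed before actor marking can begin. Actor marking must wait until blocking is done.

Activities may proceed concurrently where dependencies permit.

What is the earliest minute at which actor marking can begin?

Rigging waits on its own release at minute 10, so it starts at minute 10 and finishes at 10 + 40 = minute 50.
Blocking cannot begin until rigging (finishes minute 50). It runs from minute 50 to 50 + 30 = minute 80.
Camera build waits on rigging (finishes minute 50, plus 20-minute gap → minute 70), so it starts at minute 70 and finishes at 70 + 15 = minute 85.
Actor marking waits on camera build (finishes minute 85); blocking (finishes minute 80). The latest of these is minute 85, which is the earliest actor marking can start.

85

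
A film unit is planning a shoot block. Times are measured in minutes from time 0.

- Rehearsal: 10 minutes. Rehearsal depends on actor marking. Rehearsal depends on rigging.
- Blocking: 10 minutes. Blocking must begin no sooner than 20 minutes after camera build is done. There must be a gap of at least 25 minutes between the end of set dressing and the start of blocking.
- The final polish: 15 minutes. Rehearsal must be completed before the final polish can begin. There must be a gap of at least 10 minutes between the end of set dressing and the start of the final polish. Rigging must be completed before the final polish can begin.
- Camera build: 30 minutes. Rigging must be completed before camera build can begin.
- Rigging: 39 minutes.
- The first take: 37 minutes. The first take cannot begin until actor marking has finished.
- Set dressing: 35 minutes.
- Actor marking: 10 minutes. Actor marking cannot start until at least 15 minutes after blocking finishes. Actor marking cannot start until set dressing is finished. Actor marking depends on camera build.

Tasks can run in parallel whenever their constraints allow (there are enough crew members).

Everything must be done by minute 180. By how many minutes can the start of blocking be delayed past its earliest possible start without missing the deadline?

Set dressing has no prerequisites, so it starts at minute 0 and finishes at minute 35.
Rigging can start immediately at minute 0; it finishes at minute 39.
Camera build cannot begin until rigging (finishes minute 39). It runs from minute 39 to 39 + 30 = minute 69.
Blocking needs all of camera build (finishes minute 69, plus 20-minute gap → minute 89); set dressing (finishes minute 35, plus 25-minute gap → minute 60). That puts its earliest start at minute 89; it finishes at 89 + 10 = minute 99.

Working backward from the deadline:
Nothing follows the final polish; the deadline of minute 180 is its only limit. It must start by 180 − 15 = minute 165.
Since the final polish (must start by minute 165) depends on it, rehearsal must finish by minute 165. Backing off its 10-minute duration gives a latest start of minute 155.
Nothing follows the first take; the deadline of minute 180 is its only limit. It must start by 180 − 37 = minute 143.
Actor marking feeds rehearsal (must start by minute 155); the first take (must start by minute 143). Taking the minimum, actor marking must finish by minute 143 and start by 143 − 10 = minute 133.
Since actor marking (must start by minute 133, minus 15-minute gap → minute 118) depends on it, blocking must finish by minute 118. Backing off its 10-minute duration gives a latest start of minute 108.
So blocking can start as early as minute 89 and as late as minute 108, giving 108 − 89 = 19 minutes of slack.

19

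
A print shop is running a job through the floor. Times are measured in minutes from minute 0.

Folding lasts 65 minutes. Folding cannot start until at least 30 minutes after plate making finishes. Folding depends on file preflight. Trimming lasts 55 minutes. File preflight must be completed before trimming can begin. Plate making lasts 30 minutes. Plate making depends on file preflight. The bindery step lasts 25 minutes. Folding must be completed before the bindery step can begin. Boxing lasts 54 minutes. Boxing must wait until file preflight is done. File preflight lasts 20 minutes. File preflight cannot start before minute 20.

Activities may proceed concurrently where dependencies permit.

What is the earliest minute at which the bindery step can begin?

165

After its own release at minute 20, file preflight can start at minute 20 and finishes at minute 40.
Plate making cannot begin until file preflight (finishes minute 40). It runs from minute 40 to 40 + 30 = minute 70.
Folding has to wait for plate making (finishes minute 70, plus 30-minute gap → minute 100); file preflight (finishes minute 40). The latest of these is minute 100, so folding runs minute 100 to 100 + 65 = minute 165.
The bindery step waits on folding (finishes minute 165), so the earliest it can start is minute 165.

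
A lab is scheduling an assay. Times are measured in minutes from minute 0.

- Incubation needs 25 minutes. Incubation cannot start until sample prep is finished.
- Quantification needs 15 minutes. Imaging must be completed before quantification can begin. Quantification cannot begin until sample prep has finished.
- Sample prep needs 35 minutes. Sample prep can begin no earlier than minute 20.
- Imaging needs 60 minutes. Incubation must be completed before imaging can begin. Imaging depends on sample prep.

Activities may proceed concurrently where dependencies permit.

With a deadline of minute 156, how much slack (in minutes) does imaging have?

Sample prep cannot begin until its own release at minute 20. It runs from minute 20 to 20 + 35 = minute 55.
Incubation waits on sample prep (finishes minute 55), so it starts at minute 55 and finishes at 55 + 25 = minute 80.
For imaging: incubation (finishes minute 80); sample prep (finishes minute 55). Taking the maximum gives a start of minute 80, and it finishes at 80 + 60 = minute 140.

Working backward from the deadline:
To finish by minute 156, quantification (duration 15) must start no later than minute 141.
Since quantification (must start by minute 141) depends on it, imaging must finish by minute 141. Backing off its 60-minute duration gives a latest start of minute 81.
So imaging can start as early as minute 80 and as late as minute 81, giving 81 − 80 = 1 minute of slack.

1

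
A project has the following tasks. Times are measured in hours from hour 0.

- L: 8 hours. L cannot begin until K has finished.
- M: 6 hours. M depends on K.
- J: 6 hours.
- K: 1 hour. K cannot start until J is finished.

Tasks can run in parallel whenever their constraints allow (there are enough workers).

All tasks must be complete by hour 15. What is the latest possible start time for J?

0

Nothing follows L; the deadline of hour 15 is its only limit. It must start by 15 − 8 = hour 7.
Nothing follows M; the deadline of hour 15 is its only limit. It must start by 15 − 6 = hour 9.
For K: L (must start by hour 7); M (must start by hour 9). The most restrictive is hour 7; with a 1-hour duration, K must start by hour 6.
Since K (must start by hour 6) depends on it, J must finish by hour 6. Backing off its 6-hour duration gives a latest start of hour 0.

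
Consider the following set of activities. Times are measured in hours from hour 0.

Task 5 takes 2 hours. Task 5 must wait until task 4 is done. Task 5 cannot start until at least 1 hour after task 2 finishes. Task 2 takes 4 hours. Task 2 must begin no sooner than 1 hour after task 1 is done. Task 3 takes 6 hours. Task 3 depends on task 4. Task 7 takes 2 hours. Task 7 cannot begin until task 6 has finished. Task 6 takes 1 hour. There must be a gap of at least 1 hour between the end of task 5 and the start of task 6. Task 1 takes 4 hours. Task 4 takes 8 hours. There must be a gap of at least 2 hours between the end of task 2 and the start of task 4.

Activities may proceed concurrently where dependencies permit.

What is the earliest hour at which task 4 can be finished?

Nothing blocks task 1, so it runs from hour 0 to hour 4.
Task 2 waits on task 1 (finishes hour 4, plus 1-hour gap → hour 5), so it starts at hour 5 and finishes at 5 + 4 = hour 9.
Task 4 waits on task 2 (finishes hour 9, plus 2-hour gap → hour 11), so it starts at hour 11 and finishes at 11 + 8 = hour 19.

19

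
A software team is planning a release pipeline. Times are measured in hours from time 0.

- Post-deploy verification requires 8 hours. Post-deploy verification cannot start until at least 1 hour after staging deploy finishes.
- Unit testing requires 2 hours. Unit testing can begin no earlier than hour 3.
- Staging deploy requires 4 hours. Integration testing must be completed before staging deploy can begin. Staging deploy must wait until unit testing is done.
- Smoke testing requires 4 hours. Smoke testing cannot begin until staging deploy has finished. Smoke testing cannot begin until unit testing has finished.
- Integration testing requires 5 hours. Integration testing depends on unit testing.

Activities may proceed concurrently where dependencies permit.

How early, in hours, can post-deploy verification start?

15

Unit testing cannot begin until its own release at hour 3. It runs from hour 3 to 3 + 2 = hour 5.
Integration testing cannot begin until unit testing (finishes hour 5). It runs from hour 5 to 5 + 5 = hour 10.
Staging deploy cannot start until integration testing (finishes hour 10); unit testing (finishes hour 5). The controlling bound is hour 10, so staging deploy finishes at 10 + 4 = hour 14.
Post-deploy verification waits on staging deploy (finishes hour 14, plus 1-hour gap → hour 15), so the earliest it can start is hour 15.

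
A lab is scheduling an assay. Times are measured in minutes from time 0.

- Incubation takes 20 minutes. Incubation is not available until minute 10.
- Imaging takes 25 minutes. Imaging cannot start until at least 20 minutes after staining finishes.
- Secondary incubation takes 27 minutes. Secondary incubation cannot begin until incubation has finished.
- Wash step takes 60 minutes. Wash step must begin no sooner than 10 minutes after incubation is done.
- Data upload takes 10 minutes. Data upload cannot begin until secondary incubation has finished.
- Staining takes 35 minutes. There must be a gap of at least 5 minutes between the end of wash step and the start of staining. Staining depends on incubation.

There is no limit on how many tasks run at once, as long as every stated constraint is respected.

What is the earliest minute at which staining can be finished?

Incubation waits on its own release at minute 10, so it starts at minute 10 and finishes at 10 + 20 = minute 30.
Wash step waits on incubation (finishes minute 30, plus 10-minute gap → minute 40), so it starts at minute 40 and finishes at 40 + 60 = minute 100.
Staining needs all of wash step (finishes minute 100, plus 5-minute gap → minute 105); incubation (finishes minute 30). That puts its earliest start at minute 105; it finishes at 105 + 35 = minute 140.

140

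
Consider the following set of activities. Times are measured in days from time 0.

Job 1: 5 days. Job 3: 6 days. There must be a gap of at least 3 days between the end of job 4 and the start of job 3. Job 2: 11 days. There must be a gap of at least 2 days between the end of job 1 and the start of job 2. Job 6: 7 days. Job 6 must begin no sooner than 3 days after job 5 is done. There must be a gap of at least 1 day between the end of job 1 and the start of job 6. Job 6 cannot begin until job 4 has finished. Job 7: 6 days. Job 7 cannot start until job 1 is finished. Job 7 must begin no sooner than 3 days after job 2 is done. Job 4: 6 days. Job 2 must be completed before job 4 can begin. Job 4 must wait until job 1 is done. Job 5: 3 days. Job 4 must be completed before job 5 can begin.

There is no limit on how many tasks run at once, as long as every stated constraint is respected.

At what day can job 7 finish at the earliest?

Nothing blocks job 1, so it runs from day 0 to day 5.
Job 2 cannot begin until job 1 (finishes day 5, plus 2-day gap → day 7). It runs from day 7 to 7 + 11 = day 18.
Job 7 has to wait for job 1 (finishes day 5); job 2 (finishes day 18, plus 3-day gap → day 21). The latest of these is day 21, so job 7 runs day 21 to 21 + 6 = day 27.

27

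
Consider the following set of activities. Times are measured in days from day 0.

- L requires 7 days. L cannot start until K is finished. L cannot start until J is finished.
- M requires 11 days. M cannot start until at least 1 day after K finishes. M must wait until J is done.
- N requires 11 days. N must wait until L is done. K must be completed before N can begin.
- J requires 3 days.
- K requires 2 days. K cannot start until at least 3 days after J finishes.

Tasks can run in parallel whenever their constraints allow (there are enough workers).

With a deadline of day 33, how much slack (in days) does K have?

J has no prerequisites, so it starts at day 0 and finishes at day 3.
K cannot begin until J (finishes day 3, plus 3-day gap → day 6). It runs from day 6 to 6 + 2 = day 8.

Working backward from the deadline:
N must finish by day 33; it takes 11 days, so it must start by 33 − 11 = day 22.
Since N (must start by day 22) depends on it, L must finish by day 22. Backing off its 7-day duration gives a latest start of day 15.
M has no dependents, so it just needs to finish by day 33. Starting by 33 − 11 = day 22 achieves that.
K must finish in time for L (must start by day 15); M (must start by day 22, minus 1-day gap → day 21); N (must start by day 22). The tightest is day 15, so K must start by 15 − 2 = day 13.
So K can start as early as day 6 and as late as day 13, giving 13 − 6 = 7 days of slack.

7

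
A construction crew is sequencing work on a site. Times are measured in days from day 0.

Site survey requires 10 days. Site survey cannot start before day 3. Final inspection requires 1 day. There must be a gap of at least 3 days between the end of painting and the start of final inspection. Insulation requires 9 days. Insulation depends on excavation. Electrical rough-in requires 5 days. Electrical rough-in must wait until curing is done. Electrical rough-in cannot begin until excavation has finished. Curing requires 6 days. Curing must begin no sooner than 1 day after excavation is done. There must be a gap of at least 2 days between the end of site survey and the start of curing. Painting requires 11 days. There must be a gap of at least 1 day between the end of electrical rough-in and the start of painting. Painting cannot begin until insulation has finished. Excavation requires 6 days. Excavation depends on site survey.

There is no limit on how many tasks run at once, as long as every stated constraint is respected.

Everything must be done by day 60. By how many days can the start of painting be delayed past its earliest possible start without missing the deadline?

Site survey cannot begin until its own release at day 3. It runs from day 3 to 3 + 10 = day 13.
Excavation waits on site survey (finishes day 13), so it starts at day 13 and finishes at 13 + 6 = day 19.
Insulation waits on excavation (finishes day 19), so it starts at day 19 and finishes at 19 + 9 = day 28.
Curing has to wait for excavation (finishes day 19, plus 1-day gap → day 20); site survey (finishes day 13, plus 2-day gap → day 15). The latest of these is day 20, so curing runs day 20 to 20 + 6 = day 26.
For electrical rough-in: curing (finishes day 26); excavation (finishes day 19). Taking the maximum gives a start of day 26, and it finishes at 26 + 5 = day 31.
Painting has to wait for electrical rough-in (finishes day 31, plus 1-day gap → day 32); insulation (finishes day 28). The latest of these is day 32, so painting runs day 32 to 32 + 11 = day 43.

Working backward from the deadline:
Final inspection has no dependents, so it just needs to finish by day 60. Starting by 60 − 1 = day 59 achieves that.
Painting must finish before final inspection (must start by day 59, minus 3-day gap → day 56). With an 11-day duration, painting must start by 56 − 11 = day 45.
So painting can start as early as day 32 and as late as day 45, giving 45 − 32 = 13 days of slack.

13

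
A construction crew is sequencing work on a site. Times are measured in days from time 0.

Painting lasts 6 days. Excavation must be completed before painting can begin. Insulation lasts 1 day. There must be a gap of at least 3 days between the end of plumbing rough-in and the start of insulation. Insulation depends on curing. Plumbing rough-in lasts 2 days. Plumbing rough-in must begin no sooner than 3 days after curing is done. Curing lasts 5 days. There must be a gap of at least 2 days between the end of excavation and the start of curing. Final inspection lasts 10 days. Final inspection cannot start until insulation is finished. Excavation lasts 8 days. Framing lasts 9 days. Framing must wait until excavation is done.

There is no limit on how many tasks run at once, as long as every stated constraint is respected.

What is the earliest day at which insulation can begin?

23

Excavation has no prerequisites, so it starts at day 0 and finishes at day 8.
Curing cannot begin until excavation (finishes day 8, plus 2-day gap → day 10). It runs from day 10 to 10 + 5 = day 15.
Plumbing rough-in waits on curing (finishes day 15, plus 3-day gap → day 18), so it starts at day 18 and finishes at 18 + 2 = day 20.
Insulation waits on plumbing rough-in (finishes day 20, plus 3-day gap → day 23); curing (finishes day 15). The latest of these is day 23, which is the earliest insulation can start.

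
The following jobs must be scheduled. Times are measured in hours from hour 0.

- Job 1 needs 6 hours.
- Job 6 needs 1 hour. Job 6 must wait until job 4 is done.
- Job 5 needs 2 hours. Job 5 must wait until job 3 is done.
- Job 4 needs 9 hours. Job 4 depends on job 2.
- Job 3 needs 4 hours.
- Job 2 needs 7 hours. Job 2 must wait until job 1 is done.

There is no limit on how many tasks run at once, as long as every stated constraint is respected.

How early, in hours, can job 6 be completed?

Job 1 can start immediately at hour 0; it finishes at hour 6.
Job 2 waits on job 1 (finishes hour 6), so it starts at hour 6 and finishes at 6 + 7 = hour 13.
Job 4 waits on job 2 (finishes hour 13), so it starts at hour 13 and finishes at 13 + 9 = hour 22.
After job 4 (finishes hour 22), job 6 can start at hour 22 and finishes at hour 23.

23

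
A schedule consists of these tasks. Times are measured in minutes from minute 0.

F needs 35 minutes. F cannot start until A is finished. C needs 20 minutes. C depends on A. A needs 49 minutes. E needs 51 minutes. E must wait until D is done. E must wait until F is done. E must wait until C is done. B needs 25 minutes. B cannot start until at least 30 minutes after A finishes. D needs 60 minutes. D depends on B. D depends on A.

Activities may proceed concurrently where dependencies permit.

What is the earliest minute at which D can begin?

Nothing blocks A, so it runs from minute 0 to minute 49.
B waits on A (finishes minute 49, plus 30-minute gap → minute 79), so it starts at minute 79 and finishes at 79 + 25 = minute 104.
D waits on B (finishes minute 104); A (finishes minute 49). The latest of these is minute 104, which is the earliest D can start.

104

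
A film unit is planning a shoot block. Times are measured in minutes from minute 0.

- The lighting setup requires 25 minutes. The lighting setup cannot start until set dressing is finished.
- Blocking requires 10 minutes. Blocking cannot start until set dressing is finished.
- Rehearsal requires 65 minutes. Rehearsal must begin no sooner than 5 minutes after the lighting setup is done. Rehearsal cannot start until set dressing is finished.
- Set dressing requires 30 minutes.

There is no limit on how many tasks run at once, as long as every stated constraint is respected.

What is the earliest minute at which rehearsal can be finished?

125

Set dressing has no prerequisites, so it starts at minute 0 and finishes at minute 30.
The lighting setup waits on set dressing (finishes minute 30), so it starts at minute 30 and finishes at 30 + 25 = minute 55.
Rehearsal has to wait for the lighting setup (finishes minute 55, plus 5-minute gap → minute 60); set dressing (finishes minute 30). The latest of these is minute 60, so rehearsal runs minute 60 to 60 + 65 = minute 125.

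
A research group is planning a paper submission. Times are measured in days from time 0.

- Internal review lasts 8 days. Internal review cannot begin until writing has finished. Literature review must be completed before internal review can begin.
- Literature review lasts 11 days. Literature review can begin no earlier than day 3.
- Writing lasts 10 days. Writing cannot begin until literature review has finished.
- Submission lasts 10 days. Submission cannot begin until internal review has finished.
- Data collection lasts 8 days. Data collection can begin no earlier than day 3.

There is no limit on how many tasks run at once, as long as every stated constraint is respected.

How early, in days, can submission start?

32

Literature review waits on its own release at day 3, so it starts at day 3 and finishes at 3 + 11 = day 14.
After literature review (finishes day 14), writing can start at day 14 and finishes at day 24.
Internal review has to wait for writing (finishes day 24); literature review (finishes day 14). The latest of these is day 24, so internal review runs day 24 to 24 + 8 = day 32.
Submission waits on internal review (finishes day 32), so the earliest it can start is day 32.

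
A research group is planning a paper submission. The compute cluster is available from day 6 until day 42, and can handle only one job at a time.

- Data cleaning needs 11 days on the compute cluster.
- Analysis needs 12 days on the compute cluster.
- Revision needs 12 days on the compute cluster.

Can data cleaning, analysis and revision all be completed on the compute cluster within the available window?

The compute cluster window is 42 − 6 = 36 days.
Running back to back, the jobs need 11 + 12 + 12 = 35 days on the compute cluster.
Since 35 ≤ 36, they fit within the window.

Yes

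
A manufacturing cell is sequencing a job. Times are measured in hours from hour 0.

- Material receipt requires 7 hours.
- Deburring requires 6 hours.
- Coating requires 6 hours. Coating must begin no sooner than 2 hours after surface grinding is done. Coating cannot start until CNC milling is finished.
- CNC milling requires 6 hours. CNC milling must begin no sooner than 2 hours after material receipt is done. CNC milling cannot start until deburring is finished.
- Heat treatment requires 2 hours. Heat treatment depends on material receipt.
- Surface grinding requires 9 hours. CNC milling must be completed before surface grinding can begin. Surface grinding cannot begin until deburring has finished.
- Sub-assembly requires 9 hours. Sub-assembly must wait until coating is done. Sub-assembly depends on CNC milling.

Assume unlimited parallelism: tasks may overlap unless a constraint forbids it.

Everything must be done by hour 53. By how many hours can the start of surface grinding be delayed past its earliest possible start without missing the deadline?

Deburring has no prerequisites, so it starts at hour 0 and finishes at hour 6.
Material receipt can start immediately at hour 0; it finishes at hour 7.
CNC milling cannot start until material receipt (finishes hour 7, plus 2-hour gap → hour 9); deburring (finishes hour 6). The controlling bound is hour 9, so CNC milling finishes at 9 + 6 = hour 15.
Surface grinding needs all of CNC milling (finishes hour 15); deburring (finishes hour 6). That puts its earliest start at hour 15; it finishes at 15 + 9 = hour 24.

Working backward from the deadline:
To finish by hour 53, sub-assembly (duration 9) must start no later than hour 44.
Since sub-assembly (must start by hour 44) depends on it, coating must finish by hour 44. Backing off its 6-hour duration gives a latest start of hour 38.
Surface grinding must finish before coating (must start by hour 38, minus 2-hour gap → hour 36). With a 9-hour duration, surface grinding must start by 36 − 9 = hour 27.
So surface grinding can start as early as hour 15 and as late as hour 27, giving 27 − 15 = 12 hours of slack.

12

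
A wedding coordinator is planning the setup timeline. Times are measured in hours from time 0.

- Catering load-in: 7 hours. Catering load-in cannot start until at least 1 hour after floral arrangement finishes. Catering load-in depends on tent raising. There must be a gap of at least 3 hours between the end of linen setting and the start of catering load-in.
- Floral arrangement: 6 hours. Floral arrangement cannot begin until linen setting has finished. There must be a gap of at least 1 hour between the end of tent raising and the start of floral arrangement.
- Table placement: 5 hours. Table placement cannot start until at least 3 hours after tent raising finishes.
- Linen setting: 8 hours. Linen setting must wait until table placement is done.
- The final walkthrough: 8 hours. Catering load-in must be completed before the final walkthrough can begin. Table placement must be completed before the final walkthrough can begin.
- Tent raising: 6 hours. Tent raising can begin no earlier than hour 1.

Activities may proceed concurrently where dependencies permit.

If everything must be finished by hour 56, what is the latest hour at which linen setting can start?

26

To finish by hour 56, the final walkthrough (duration 8) must start no later than hour 48.
Catering load-in feeds into the final walkthrough (must start by hour 48); so catering load-in must finish by hour 48 and therefore start by hour 41.
Floral arrangement has to be done before catering load-in (must start by hour 41, minus 1-hour gap → hour 40). That means finishing by hour 40, i.e. starting by 40 − 6 = hour 34.
Linen setting must finish in time for floral arrangement (must start by hour 34); catering load-in (must start by hour 41, minus 3-hour gap → hour 38). The tightest is hour 34, so linen setting must start by 34 − 8 = hour 26.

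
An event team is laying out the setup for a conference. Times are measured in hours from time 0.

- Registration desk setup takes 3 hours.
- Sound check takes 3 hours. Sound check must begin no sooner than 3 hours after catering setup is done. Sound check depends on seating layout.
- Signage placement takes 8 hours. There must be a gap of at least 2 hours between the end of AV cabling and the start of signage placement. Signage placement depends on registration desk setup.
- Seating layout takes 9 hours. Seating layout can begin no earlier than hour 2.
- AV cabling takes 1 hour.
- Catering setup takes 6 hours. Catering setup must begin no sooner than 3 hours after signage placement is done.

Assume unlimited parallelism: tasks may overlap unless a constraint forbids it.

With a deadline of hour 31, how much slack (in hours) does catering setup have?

Nothing blocks registration desk setup, so it runs from hour 0 to hour 3.
AV cabling has no prerequisites, so it starts at hour 0 and finishes at hour 1.
Signage placement has to wait for AV cabling (finishes hour 1, plus 2-hour gap → hour 3); registration desk setup (finishes hour 3). The latest of these is hour 3, so signage placement runs hour 3 to 3 + 8 = hour 11.
After signage placement (finishes hour 11, plus 3-hour gap → hour 14), catering setup can start at hour 14 and finishes at hour 20.

Working backward from the deadline:
Sound check must finish by hour 31; it takes 3 hours, so it must start by 31 − 3 = hour 28.
Catering setup has to be done before sound check (must start by hour 28, minus 3-hour gap → hour 25). That means finishing by hour 25, i.e. starting by 25 − 6 = hour 19.
So catering setup can start as early as hour 14 and as late as hour 19, giving 19 − 14 = 5 hours of slack.

5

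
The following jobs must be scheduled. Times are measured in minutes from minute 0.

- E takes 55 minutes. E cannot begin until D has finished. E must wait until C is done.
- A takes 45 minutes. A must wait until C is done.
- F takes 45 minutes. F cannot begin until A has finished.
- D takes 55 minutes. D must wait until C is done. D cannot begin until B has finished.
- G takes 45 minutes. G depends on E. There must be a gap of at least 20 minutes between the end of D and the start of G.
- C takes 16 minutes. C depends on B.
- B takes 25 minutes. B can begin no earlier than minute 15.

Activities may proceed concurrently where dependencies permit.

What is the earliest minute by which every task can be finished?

B waits on its own release at minute 15, so it starts at minute 15 and finishes at 15 + 25 = minute 40.
C waits on B (finishes minute 40), so it starts at minute 40 and finishes at 40 + 16 = minute 56.
D has to wait for C (finishes minute 56); B (finishes minute 40). The latest of these is minute 56, so D runs minute 56 to 56 + 55 = minute 111.
E has to wait for D (finishes minute 111); C (finishes minute 56). The latest of these is minute 111, so E runs minute 111 to 111 + 55 = minute 166.
G cannot start until E (finishes minute 166); D (finishes minute 111, plus 20-minute gap → minute 131). The controlling bound is minute 166, so G finishes at 166 + 45 = minute 211.
A waits on C (finishes minute 56), so it starts at minute 56 and finishes at 56 + 45 = minute 101.
F cannot begin until A (finishes minute 101). It runs from minute 101 to 101 + 45 = minute 146.
All tasks are finished once the last one completes. Finish times: A at 101, B at 40, C at 56, D at 111, E at 166, F at 146, G at 211. The latest is minute 211.

211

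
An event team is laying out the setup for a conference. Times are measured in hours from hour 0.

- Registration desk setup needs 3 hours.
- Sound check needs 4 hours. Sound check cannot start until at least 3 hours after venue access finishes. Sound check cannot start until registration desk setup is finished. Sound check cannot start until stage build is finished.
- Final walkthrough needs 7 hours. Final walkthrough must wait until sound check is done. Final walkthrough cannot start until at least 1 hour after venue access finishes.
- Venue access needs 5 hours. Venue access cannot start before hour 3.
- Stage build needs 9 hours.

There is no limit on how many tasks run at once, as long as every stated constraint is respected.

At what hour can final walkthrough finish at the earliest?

Registration desk setup has no prerequisites, so it starts at hour 0 and finishes at hour 3.
Nothing blocks stage build, so it runs from hour 0 to hour 9.
Venue access waits on its own release at hour 3, so it starts at hour 3 and finishes at 3 + 5 = hour 8.
Sound check has to wait for venue access (finishes hour 8, plus 3-hour gap → hour 11); registration desk setup (finishes hour 3); stage build (finishes hour 9). The latest of these is hour 11, so sound check runs hour 11 to 11 + 4 = hour 15.
Final walkthrough has to wait for sound check (finishes hour 15); venue access (finishes hour 8, plus 1-hour gap → hour 9). The latest of these is hour 15, so final walkthrough runs hour 15 to 15 + 7 = hour 22.

22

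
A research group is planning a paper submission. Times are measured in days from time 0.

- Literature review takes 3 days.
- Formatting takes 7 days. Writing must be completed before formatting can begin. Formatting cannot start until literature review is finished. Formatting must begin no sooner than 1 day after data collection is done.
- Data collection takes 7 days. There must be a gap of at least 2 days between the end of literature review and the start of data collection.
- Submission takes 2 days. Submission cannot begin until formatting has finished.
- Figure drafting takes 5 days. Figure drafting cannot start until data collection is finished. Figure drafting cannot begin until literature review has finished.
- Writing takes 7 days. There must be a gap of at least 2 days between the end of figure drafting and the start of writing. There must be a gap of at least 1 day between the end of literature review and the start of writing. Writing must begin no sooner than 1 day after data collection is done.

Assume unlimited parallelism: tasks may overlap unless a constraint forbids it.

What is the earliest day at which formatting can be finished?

33

Literature review has no prerequisites, so it starts at day 0 and finishes at day 3.
Data collection cannot begin until literature review (finishes day 3, plus 2-day gap → day 5). It runs from day 5 to 5 + 7 = day 12.
Figure drafting cannot start until data collection (finishes day 12); literature review (finishes day 3). The controlling bound is day 12, so figure drafting finishes at 12 + 5 = day 17.
For writing: figure drafting (finishes day 17, plus 2-day gap → day 19); literature review (finishes day 3, plus 1-day gap → day 4); data collection (finishes day 12, plus 1-day gap → day 13). Taking the maximum gives a start of day 19, and it finishes at 19 + 7 = day 26.
Formatting needs all of writing (finishes day 26); literature review (finishes day 3); data collection (finishes day 12, plus 1-day gap → day 13). That puts its earliest start at day 26; it finishes at 26 + 7 = day 33.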